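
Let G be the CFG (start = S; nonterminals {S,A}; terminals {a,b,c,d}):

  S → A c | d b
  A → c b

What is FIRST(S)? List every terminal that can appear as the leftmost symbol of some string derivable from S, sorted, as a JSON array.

FIRST iteration:
[1]
  A via A→c b: +{c}
  S via S→A c: +{c}
  S via S→d b: +{d}
  S: {c,d}  A: {c}
[2] (no change)
  S: {c,d}  A: {c}

FIRST(S) = ["c", "d"]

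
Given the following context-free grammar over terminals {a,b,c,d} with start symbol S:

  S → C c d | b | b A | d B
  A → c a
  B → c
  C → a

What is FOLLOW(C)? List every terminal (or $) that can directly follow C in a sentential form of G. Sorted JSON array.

Compute FIRST by fixpoint:
pass 1:
  A via A→c a: +{c}
  B via B→c: +{c}
  C via C→a: +{a}
  S via S→C c d: +{a}
  S via S→b: +{b}
  S via S→d B: +{d}
  S: {a,b,d}  A: {c}  B: {c}  C: {a}
pass 2: — fixpoint
  S: {a,b,d}  A: {c}  B: {c}  C: {a}

FOLLOW iteration:
seed FOLLOW(S) with $
iter 1:
  S→C c d: FOLLOW(C) ⊇ FIRST(c) = {c}; new: +{c}
  S→b A: FOLLOW(A) ⊇ FOLLOW(S) ⊇ {$}; new: +{$}
  S→d B: FOLLOW(B) ⊇ FOLLOW(S) ⊇ {$}; new: +{$}
  FOLLOW(S)={$}  FOLLOW(A)={$}  FOLLOW(B)={$}  FOLLOW(C)={c}
iter 2: (no change)
  FOLLOW(S)={$}  FOLLOW(A)={$}  FOLLOW(B)={$}  FOLLOW(C)={c}

FOLLOW(C) = ["c"]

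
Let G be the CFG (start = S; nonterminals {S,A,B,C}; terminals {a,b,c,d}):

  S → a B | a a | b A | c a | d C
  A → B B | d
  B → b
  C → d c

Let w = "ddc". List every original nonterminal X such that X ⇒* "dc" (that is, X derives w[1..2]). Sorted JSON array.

CNF form of G:
  S -> T0 C | T1 T2 | T2 B | T2 T2 | T3 A
  A -> B B | d
  B -> b
  C -> T0 T1
  T0 -> d
  T1 -> c
  T2 -> a
  T3 -> b

CYK table (by increasing span), restricted to cells inside w[1..2]:
  T[1,1] 'd' = {A,T0}  orig:{A}
  T[2,2] 'c' = {T1}  orig:{}
  T[1,2] 'dc' = {C}

Original NTs in T[1,2] deriving "dc": ["C"]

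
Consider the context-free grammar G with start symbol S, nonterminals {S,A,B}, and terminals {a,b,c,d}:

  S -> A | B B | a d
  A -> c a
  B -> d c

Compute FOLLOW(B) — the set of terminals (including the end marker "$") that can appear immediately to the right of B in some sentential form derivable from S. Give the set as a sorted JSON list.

FIRST sets, iterate to fixpoint:
[1]
  A via A→c a: +{c}
  B via B→d c: +{d}
  S via S→A: +{c}
  S via S→B B: +{d}
  S via S→a d: +{a}
  FIRST[S]={a,c,d}  FIRST[A]={c}  FIRST[B]={d}
[2] (no change)
  FIRST[S]={a,c,d}  FIRST[A]={c}  FIRST[B]={d}

FOLLOW iteration:
initialize: $ ∈ FOLLOW(S)
iter 1:
  S→A: FOLLOW(A) ⊇ FOLLOW(S) ⊇ {$}; new: +{$}
  S→B B: FOLLOW(B) ⊇ FIRST(B) = {d}; new: +{d}
  S→B B: FOLLOW(B) ⊇ FOLLOW(S) ⊇ {$}; new: +{$}
  FOLLOW(S)={$}  FOLLOW(A)={$}  FOLLOW(B)={$,d}
iter 2: done
  FOLLOW(S)={$}  FOLLOW(A)={$}  FOLLOW(B)={$,d}

FOLLOW(B) = ["$", "d"]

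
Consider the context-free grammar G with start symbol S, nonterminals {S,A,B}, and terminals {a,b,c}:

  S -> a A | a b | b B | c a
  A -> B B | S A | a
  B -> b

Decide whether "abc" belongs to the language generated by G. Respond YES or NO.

Convert to CNF:
  S -> T0 A | T0 T1 | T1 B | T2 T0
  A -> B B | S A | a
  B -> b
  T0 -> a
  T1 -> b
  T2 -> c

CYK fill:
  T[0,0] 'a' = {A,T0}  orig:{A}
  T[1,1] 'b' = {B,T1}  orig:{B}
  T[2,2] 'c' = {T2}  orig:{}
  T[0,1] 'ab' = {S}
  T[1,2] 'bc' = ∅
  T[0,2] 'abc' = ∅

S ∉ T[0,2] ⇒ NO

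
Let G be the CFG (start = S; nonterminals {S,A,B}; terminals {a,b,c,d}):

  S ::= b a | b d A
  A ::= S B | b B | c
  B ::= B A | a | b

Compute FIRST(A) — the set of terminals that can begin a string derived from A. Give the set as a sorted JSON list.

Compute FIRST by fixpoint:
[1]
  A via A→b B: +{b}
  A via A→c: +{c}
  B via B→a: +{a}
  B via B→b: +{b}
  S via S→b a: +{b}
  FIRST(S)={b}  FIRST(A)={b,c}  FIRST(B)={a,b}
[2] done
  FIRST(S)={b}  FIRST(A)={b,c}  FIRST(B)={a,b}

FIRST(A) = ["b", "c"]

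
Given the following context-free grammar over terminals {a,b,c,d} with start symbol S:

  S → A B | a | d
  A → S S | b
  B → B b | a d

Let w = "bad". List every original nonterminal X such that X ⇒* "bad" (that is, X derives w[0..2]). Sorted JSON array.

CNF form of G:
  S -> A B | a | d
  A -> S S | b
  B -> B T0 | T1 T2
  T0 -> b
  T1 -> a
  T2 -> d

CYK table (by increasing span) — only the sub-triangle for w[0..2]:
  [0..0]={A,T0}  "b"  orig:{A}
  [1..1]={S,T1}  "a"  orig:{S}
  [2..2]={S,T2}  "d"  orig:{S}
  [0..1]=∅  "ba"
  [1..2]={A,B}  "ad"
  [0..2]={S}  "bad"

Original NTs in T[0,2] deriving "bad": ["S"]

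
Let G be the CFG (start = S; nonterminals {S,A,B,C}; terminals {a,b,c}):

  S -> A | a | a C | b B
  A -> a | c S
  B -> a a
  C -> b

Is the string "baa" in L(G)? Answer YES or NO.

Convert to CNF:
  S -> T0 S | T1 C | T2 B | a
  A -> T0 S | a
  B -> T1 T1
  C -> b
  T0 -> c
  T1 -> a
  T2 -> b

CYK fill:
  T[0,0] 'b' = {C,T2}  orig:{C}
  T[1,1] 'a' = {A,S,T1}  orig:{A,S}
  T[2,2] 'a' = {A,S,T1}  orig:{A,S}
  T[0,1] 'ba' = ∅
  T[1,2] 'aa' = {B}
  T[0,2] 'baa' = {S}

S ∈ T[0,2] ⇒ YES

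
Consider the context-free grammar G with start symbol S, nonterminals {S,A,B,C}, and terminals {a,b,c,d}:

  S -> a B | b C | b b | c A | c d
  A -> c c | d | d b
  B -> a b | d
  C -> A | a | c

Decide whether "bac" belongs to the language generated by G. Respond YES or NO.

CNF form of G:
  S -> T0 A | T0 T1 | T2 C | T2 T2 | T3 B
  A -> T0 T0 | T1 T2 | d
  B -> T3 T2 | d
  C -> T0 T0 | T1 T2 | a | c | d
  T0 -> c
  T1 -> d
  T2 -> b
  T3 -> a

Fill CYK table bottom-up:
  cell(0,0) b: {T2}  orig:{}
  cell(1,1) a: {C,T3}  orig:{C}
  cell(2,2) c: {C,T0}  orig:{C}
  cell(0,1) ba: {S}
  cell(1,2) ac: ∅
  cell(0,2) bac: ∅

S ∉ T[0,2] ⇒ NO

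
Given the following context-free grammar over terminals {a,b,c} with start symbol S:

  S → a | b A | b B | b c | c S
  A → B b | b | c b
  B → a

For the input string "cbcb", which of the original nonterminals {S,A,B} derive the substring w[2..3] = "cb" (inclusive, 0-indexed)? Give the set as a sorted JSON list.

Convert to CNF:
  S -> T0 A | T0 B | T0 T1 | T1 S | a
  A -> B T0 | T1 T0 | b
  B -> a
  T0 -> b
  T1 -> c

Fill CYK table bottom-up — only the sub-triangle for w[2..3]:
  [2..2]={T1}  "c"  orig:{}
  [3..3]={A,T0}  "b"  orig:{A}
  [2..3]={A}  "cb"

Original NTs in T[2,3] deriving "cb": ["A"]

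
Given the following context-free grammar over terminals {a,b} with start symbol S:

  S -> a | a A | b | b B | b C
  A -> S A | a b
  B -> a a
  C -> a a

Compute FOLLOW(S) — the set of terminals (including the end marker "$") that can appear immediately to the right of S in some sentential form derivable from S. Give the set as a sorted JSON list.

FIRST sets, iterate to fixpoint:
round 1:
  A via A→a b: +{a}
  B via B→a a: +{a}
  C via C→a a: +{a}
  S via S→a: +{a}
  S via S→b: +{b}
  S: {a,b}  A: {a}  B: {a}  C: {a}
round 2:
  A via A→S A: +{b}
  S: {a,b}  A: {a,b}  B: {a}  C: {a}
round 3: (stable)
  S: {a,b}  A: {a,b}  B: {a}  C: {a}

FOLLOW iteration:
seed FOLLOW(S) with $
pass 1:
  A→S A: FOLLOW(S) ⊇ FIRST(A) = {a,b}; new: +{a,b}
  S→a A: FOLLOW(A) ⊇ FOLLOW(S) ⊇ {$,a,b}; new: +{$,a,b}
  S→b B: FOLLOW(B) ⊇ FOLLOW(S) ⊇ {$,a,b}; new: +{$,a,b}
  S→b C: FOLLOW(C) ⊇ FOLLOW(S) ⊇ {$,a,b}; new: +{$,a,b}
  S: {$,a,b}  A: {$,a,b}  B: {$,a,b}  C: {$,a,b}
pass 2: done
  S: {$,a,b}  A: {$,a,b}  B: {$,a,b}  C: {$,a,b}

FOLLOW(S) = ["$", "a", "b"]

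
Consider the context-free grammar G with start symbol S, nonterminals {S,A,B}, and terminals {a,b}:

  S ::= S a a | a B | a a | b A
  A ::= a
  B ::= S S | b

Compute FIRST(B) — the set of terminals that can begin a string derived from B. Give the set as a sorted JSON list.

FIRST sets, iterate to fixpoint:
round 1:
  A via A→a: +{a}
  B via B→b: +{b}
  S via S→a B: +{a}
  S via S→b A: +{b}
  S: {a,b}  A: {a}  B: {b}
round 2:
  B via B→S S: +{a}
  S: {a,b}  A: {a}  B: {a,b}
round 3: (stable)
  S: {a,b}  A: {a}  B: {a,b}

FIRST(B) = ["a", "b"]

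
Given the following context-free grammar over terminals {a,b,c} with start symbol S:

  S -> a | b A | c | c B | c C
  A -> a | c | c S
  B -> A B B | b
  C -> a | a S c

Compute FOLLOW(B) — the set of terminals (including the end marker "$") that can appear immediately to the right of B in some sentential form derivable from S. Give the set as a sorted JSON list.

FIRST sets, iterate to fixpoint:
pass 1:
  A via A→a: +{a}
  A via A→c: +{c}
  B via B→A B B: +{a,c}
  B via B→b: +{b}
  C via C→a: +{a}
  S via S→a: +{a}
  S via S→b A: +{b}
  S via S→c: +{c}
  S: {a,b,c}  A: {a,c}  B: {a,b,c}  C: {a}
pass 2: (stable)
  S: {a,b,c}  A: {a,c}  B: {a,b,c}  C: {a}

Compute FOLLOW by fixpoint:
seed FOLLOW(S) with $
[1]
  B→A B B: FOLLOW(A) ⊇ FIRST(B) = {a,b,c}; new: +{a,b,c}
  B→A B B: FOLLOW(B) ⊇ FIRST(B) = {a,b,c}; new: +{a,b,c}
  C→a S c: FOLLOW(S) ⊇ FIRST(c) = {c}; new: +{c}
  S→b A: FOLLOW(A) ⊇ FOLLOW(S) ⊇ {$,c}; new: +{$}
  S→c B: FOLLOW(B) ⊇ FOLLOW(S) ⊇ {$,c}; new: +{$}
  S→c C: FOLLOW(C) ⊇ FOLLOW(S) ⊇ {$,c}; new: +{$,c}
  FOLLOW[S]={$,c}  FOLLOW[A]={$,a,b,c}  FOLLOW[B]={$,a,b,c}  FOLLOW[C]={$,c}
[2]
  A→c S: FOLLOW(S) ⊇ FOLLOW(A) ⊇ {$,a,b,c}; new: +{a,b}
  S→c C: FOLLOW(C) ⊇ FOLLOW(S) ⊇ {$,a,b,c}; new: +{a,b}
  FOLLOW[S]={$,a,b,c}  FOLLOW[A]={$,a,b,c}  FOLLOW[B]={$,a,b,c}  FOLLOW[C]={$,a,b,c}
[3] — fixpoint
  FOLLOW[S]={$,a,b,c}  FOLLOW[A]={$,a,b,c}  FOLLOW[B]={$,a,b,c}  FOLLOW[C]={$,a,b,c}

FOLLOW(B) = ["$", "a", "b", "c"]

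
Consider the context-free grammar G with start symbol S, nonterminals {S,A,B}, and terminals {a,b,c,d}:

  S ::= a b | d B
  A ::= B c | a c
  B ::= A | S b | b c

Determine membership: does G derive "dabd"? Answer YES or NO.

CNF form of G:
  S -> T1 T2 | T3 B
  A -> B T0 | T1 T0
  B -> B T0 | S T2 | T1 T0 | T2 T0
  T0 -> c
  T1 -> a
  T2 -> b
  T3 -> d

CYK fill:
  cell(0,0) d: {T3}  orig:{}
  cell(1,1) a: {T1}  orig:{}
  cell(2,2) b: {T2}  orig:{}
  cell(3,3) d: {T3}  orig:{}
  cell(0,1) da: ∅
  cell(1,2) ab: {S}
  cell(2,3) bd: ∅
  cell(0,2) dab: ∅
  cell(1,3) abd: ∅
  cell(0,3) dabd: ∅

S ∉ T[0,3] ⇒ NO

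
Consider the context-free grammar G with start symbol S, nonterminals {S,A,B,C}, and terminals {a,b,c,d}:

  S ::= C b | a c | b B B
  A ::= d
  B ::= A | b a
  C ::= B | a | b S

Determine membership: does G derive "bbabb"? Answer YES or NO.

CNF form of G:
  S -> C T0 | T0 X3 | T1 T2
  A -> d
  B -> T0 T1 | d
  C -> T0 S | T0 T1 | a | d
  T0 -> b
  T1 -> a
  T2 -> c
  X3 -> B B

CYK fill:
  cell(0,0) b: {T0}  orig:{}
  cell(1,1) b: {T0}  orig:{}
  cell(2,2) a: {C,T1}  orig:{C}
  cell(3,3) b: {T0}  orig:{}
  cell(4,4) b: {T0}  orig:{}
  cell(0,1) bb: ∅
  cell(1,2) ba: {B,C}
  cell(2,3) ab: {S}
  cell(3,4) bb: ∅
  cell(0,2) bba: ∅
  cell(1,3) bab: {C,S}
  cell(2,4) abb: ∅
  cell(0,3) bbab: {C}
  cell(1,4) babb: {S}
  cell(0,4) bbabb: {C,S}

S ∈ T[0,4] ⇒ YES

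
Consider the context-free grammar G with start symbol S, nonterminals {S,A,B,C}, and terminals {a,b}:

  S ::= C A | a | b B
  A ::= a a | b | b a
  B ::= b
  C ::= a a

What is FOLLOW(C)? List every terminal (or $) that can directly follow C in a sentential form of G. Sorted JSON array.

FIRST iteration:
round 1:
  A via A→a a: +{a}
  A via A→b: +{b}
  B via B→b: +{b}
  C via C→a a: +{a}
  S via S→C A: +{a}
  S via S→b B: +{b}
  S: {a,b}  A: {a,b}  B: {b}  C: {a}
round 2: (stable)
  S: {a,b}  A: {a,b}  B: {b}  C: {a}

FOLLOW iteration:
FOLLOW(S) := {$}
[1]
  S→C A: FOLLOW(C) ⊇ FIRST(A) = {a,b}; new: +{a,b}
  S→C A: FOLLOW(A) ⊇ FOLLOW(S) ⊇ {$}; new: +{$}
  S→b B: FOLLOW(B) ⊇ FOLLOW(S) ⊇ {$}; new: +{$}
  S: {$}  A: {$}  B: {$}  C: {a,b}
[2] (no change)
  S: {$}  A: {$}  B: {$}  C: {a,b}

FOLLOW(C) = ["a", "b"]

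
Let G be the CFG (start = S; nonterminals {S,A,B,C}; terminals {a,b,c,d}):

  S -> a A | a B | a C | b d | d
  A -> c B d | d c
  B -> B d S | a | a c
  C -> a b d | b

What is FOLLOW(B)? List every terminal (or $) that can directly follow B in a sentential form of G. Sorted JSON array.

Compute FIRST by fixpoint:
round 1:
  A via A→c B d: +{c}
  A via A→d c: +{d}
  B via B→a: +{a}
  C via C→a b d: +{a}
  C via C→b: +{b}
  S via S→a A: +{a}
  S via S→b d: +{b}
  S via S→d: +{d}
  S: {a,b,d}  A: {c,d}  B: {a}  C: {a,b}
round 2: done
  S: {a,b,d}  A: {c,d}  B: {a}  C: {a,b}

FOLLOW sets:
FOLLOW(S) := {$}
pass 1:
  A→c B d: FOLLOW(B) ⊇ FIRST(d) = {d}; new: +{d}
  B→B d S: FOLLOW(S) ⊇ FOLLOW(B) ⊇ {d}; new: +{d}
  S→a A: FOLLOW(A) ⊇ FOLLOW(S) ⊇ {$,d}; new: +{$,d}
  S→a B: FOLLOW(B) ⊇ FOLLOW(S) ⊇ {$,d}; new: +{$}
  S→a C: FOLLOW(C) ⊇ FOLLOW(S) ⊇ {$,d}; new: +{$,d}
  S: {$,d}  A: {$,d}  B: {$,d}  C: {$,d}
pass 2: (no change)
  S: {$,d}  A: {$,d}  B: {$,d}  C: {$,d}

FOLLOW(B) = ["$", "d"]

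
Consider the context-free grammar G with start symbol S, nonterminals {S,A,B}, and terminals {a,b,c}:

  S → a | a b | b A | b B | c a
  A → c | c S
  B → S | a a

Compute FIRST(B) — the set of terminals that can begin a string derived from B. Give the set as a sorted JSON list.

FIRST sets, iterate to fixpoint:
pass 1:
  A via A→c: +{c}
  B via B→a a: +{a}
  S via S→a: +{a}
  S via S→b A: +{b}
  S via S→c a: +{c}
  FIRST(S)={a,b,c}  FIRST(A)={c}  FIRST(B)={a}
pass 2:
  B via B→S: +{b,c}
  FIRST(S)={a,b,c}  FIRST(A)={c}  FIRST(B)={a,b,c}
pass 3: — fixpoint
  FIRST(S)={a,b,c}  FIRST(A)={c}  FIRST(B)={a,b,c}

FIRST(B) = ["a", "b", "c"]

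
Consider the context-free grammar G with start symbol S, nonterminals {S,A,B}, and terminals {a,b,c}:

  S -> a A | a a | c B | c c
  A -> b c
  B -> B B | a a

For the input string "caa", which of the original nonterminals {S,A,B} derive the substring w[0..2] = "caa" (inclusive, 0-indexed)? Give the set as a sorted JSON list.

Convert to CNF:
  S -> T1 B | T1 T1 | T2 A | T2 T2
  A -> T0 T1
  B -> B B | T2 T2
  T0 -> b
  T1 -> c
  T2 -> a

Fill CYK table bottom-up — only the sub-triangle for w[0..2]:
  [0..0]={T1}  "c"  orig:{}
  [1..1]={T2}  "a"  orig:{}
  [2..2]={T2}  "a"  orig:{}
  [0..1]=∅  "ca"
  [1..2]={B,S}  "aa"
  [0..2]={S}  "caa"

Original NTs in T[0,2] deriving "caa": ["S"]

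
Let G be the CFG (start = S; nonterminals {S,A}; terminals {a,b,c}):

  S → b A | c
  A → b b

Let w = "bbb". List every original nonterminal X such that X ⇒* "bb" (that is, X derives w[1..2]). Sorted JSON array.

Convert to CNF:
  S -> T0 A | c
  A -> T0 T0
  T0 -> b

CYK fill — only the sub-triangle for w[1..2]:
  T[1,1] 'b' = {T0}  orig:{}
  T[2,2] 'b' = {T0}  orig:{}
  T[1,2] 'bb' = {A}

Original NTs in T[1,2] deriving "bb": ["A"]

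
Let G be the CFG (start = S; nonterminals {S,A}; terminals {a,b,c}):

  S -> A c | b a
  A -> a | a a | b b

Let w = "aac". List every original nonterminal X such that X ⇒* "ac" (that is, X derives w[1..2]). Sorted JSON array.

CNF form of G:
  S -> A T2 | T1 T0
  A -> T0 T0 | T1 T1 | a
  T0 -> a
  T1 -> b
  T2 -> c

CYK table (by increasing span) — only the sub-triangle for w[1..2]:
  T[1,1] 'a' = {A,T0}  orig:{A}
  T[2,2] 'c' = {T2}  orig:{}
  T[1,2] 'ac' = {S}

Original NTs in T[1,2] deriving "ac": ["S"]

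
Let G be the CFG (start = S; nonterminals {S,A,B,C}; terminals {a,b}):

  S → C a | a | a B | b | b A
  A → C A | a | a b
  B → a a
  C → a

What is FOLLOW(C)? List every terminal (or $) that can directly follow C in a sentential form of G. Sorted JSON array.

Compute FIRST by fixpoint:
round 1:
  A via A→a: +{a}
  B via B→a a: +{a}
  C via C→a: +{a}
  S via S→C a: +{a}
  S via S→b: +{b}
  FIRST(S)={a,b}  FIRST(A)={a}  FIRST(B)={a}  FIRST(C)={a}
round 2: done
  FIRST(S)={a,b}  FIRST(A)={a}  FIRST(B)={a}  FIRST(C)={a}

Compute FOLLOW by fixpoint:
initialize: $ ∈ FOLLOW(S)
[1]
  A→C A: FOLLOW(C) ⊇ FIRST(A) = {a}; new: +{a}
  S→a B: FOLLOW(B) ⊇ FOLLOW(S) ⊇ {$}; new: +{$}
  S→b A: FOLLOW(A) ⊇ FOLLOW(S) ⊇ {$}; new: +{$}
  FOLLOW(S)={$}  FOLLOW(A)={$}  FOLLOW(B)={$}  FOLLOW(C)={a}
[2] — fixpoint
  FOLLOW(S)={$}  FOLLOW(A)={$}  FOLLOW(B)={$}  FOLLOW(C)={a}

FOLLOW(C) = ["a"]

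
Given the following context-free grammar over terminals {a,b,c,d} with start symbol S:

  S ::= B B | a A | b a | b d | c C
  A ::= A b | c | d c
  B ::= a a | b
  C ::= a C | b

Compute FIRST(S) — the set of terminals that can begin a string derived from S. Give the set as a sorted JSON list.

FIRST iteration:
pass 1:
  A via A→c: +{c}
  A via A→d c: +{d}
  B via B→a a: +{a}
  B via B→b: +{b}
  C via C→a C: +{a}
  C via C→b: +{b}
  S via S→B B: +{a,b}
  S via S→c C: +{c}
  FIRST(S)={a,b,c}  FIRST(A)={c,d}  FIRST(B)={a,b}  FIRST(C)={a,b}
pass 2: done
  FIRST(S)={a,b,c}  FIRST(A)={c,d}  FIRST(B)={a,b}  FIRST(C)={a,b}

FIRST(S) = ["a", "b", "c"]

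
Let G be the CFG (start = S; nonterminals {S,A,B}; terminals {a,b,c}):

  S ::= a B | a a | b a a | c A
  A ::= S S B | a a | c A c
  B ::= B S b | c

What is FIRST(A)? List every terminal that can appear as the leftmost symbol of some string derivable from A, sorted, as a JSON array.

Compute FIRST by fixpoint:
round 1:
  A via A→a a: +{a}
  A via A→c A c: +{c}
  B via B→c: +{c}
  S via S→a B: +{a}
  S via S→b a a: +{b}
  S via S→c A: +{c}
  FIRST(S)={a,b,c}  FIRST(A)={a,c}  FIRST(B)={c}
round 2:
  A via A→S S B: +{b}
  FIRST(S)={a,b,c}  FIRST(A)={a,b,c}  FIRST(B)={c}
round 3: (stable)
  FIRST(S)={a,b,c}  FIRST(A)={a,b,c}  FIRST(B)={c}

FIRST(A) = ["a", "b", "c"]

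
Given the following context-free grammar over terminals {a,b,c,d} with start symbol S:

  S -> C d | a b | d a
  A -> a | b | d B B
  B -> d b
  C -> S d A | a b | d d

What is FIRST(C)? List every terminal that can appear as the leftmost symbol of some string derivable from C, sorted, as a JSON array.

FIRST sets, iterate to fixpoint:
pass 1:
  A via A→a: +{a}
  A via A→b: +{b}
  A via A→d B B: +{d}
  B via B→d b: +{d}
  C via C→a b: +{a}
  C via C→d d: +{d}
  S via S→C d: +{a,d}
  FIRST[S]={a,d}  FIRST[A]={a,b,d}  FIRST[B]={d}  FIRST[C]={a,d}
pass 2: (no change)
  FIRST[S]={a,d}  FIRST[A]={a,b,d}  FIRST[B]={d}  FIRST[C]={a,d}

FIRST(C) = ["a", "d"]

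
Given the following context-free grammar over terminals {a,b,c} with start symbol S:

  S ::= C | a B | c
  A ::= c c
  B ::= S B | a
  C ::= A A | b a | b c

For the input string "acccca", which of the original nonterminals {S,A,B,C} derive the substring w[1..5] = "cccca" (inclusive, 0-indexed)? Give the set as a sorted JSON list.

CNF form of G:
  S -> A A | T1 T0 | T1 T2 | T2 B | c
  A -> T0 T0
  B -> S B | a
  C -> A A | T1 T0 | T1 T2
  T0 -> c
  T1 -> b
  T2 -> a

CYK fill, restricted to cells inside w[1..5]:
  [1..1]={S,T0}  "c"  orig:{S}
  [2..2]={S,T0}  "c"  orig:{S}
  [3..3]={S,T0}  "c"  orig:{S}
  [4..4]={S,T0}  "c"  orig:{S}
  [5..5]={B,T2}  "a"  orig:{B}
  [1..2]={A}  "cc"
  [2..3]={A}  "cc"
  [3..4]={A}  "cc"
  [4..5]={B}  "ca"
  [1..3]=∅  "ccc"
  [2..4]=∅  "ccc"
  [3..5]={B}  "cca"
  [1..4]={C,S}  "cccc"
  [2..5]={B}  "ccca"
  [1..5]={B}  "cccca"

Original NTs in T[1,5] deriving "cccca": ["B"]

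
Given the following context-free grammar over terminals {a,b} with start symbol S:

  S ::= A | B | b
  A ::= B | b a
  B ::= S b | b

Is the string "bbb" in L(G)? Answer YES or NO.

Convert to CNF:
  S -> S T0 | T0 T1 | b
  A -> S T0 | T0 T1 | b
  B -> S T0 | b
  T0 -> b
  T1 -> a

CYK table (by increasing span):
  [0..0]={A,B,S,T0}  "b"  orig:{A,B,S}
  [1..1]={A,B,S,T0}  "b"  orig:{A,B,S}
  [2..2]={A,B,S,T0}  "b"  orig:{A,B,S}
  [0..1]={A,B,S}  "bb"
  [1..2]={A,B,S}  "bb"
  [0..2]={A,B,S}  "bbb"

S ∈ T[0,2] ⇒ YES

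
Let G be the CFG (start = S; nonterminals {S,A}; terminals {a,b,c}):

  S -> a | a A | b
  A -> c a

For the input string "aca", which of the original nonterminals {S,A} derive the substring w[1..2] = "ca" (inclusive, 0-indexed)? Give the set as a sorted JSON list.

CNF form of G:
  S -> T1 A | a | b
  A -> T0 T1
  T0 -> c
  T1 -> a

CYK fill, restricted to cells inside w[1..2]:
  [1..1]={T0}  "c"  orig:{}
  [2..2]={S,T1}  "a"  orig:{S}
  [1..2]={A}  "ca"

Original NTs in T[1,2] deriving "ca": ["A"]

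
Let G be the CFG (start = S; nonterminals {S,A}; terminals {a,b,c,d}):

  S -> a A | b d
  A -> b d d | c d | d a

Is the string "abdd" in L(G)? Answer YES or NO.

CNF form of G:
  S -> T0 T1 | T3 A
  A -> T0 X4 | T1 T3 | T2 T1
  T0 -> b
  T1 -> d
  T2 -> c
  T3 -> a
  X4 -> T1 T1

Fill CYK table bottom-up:
  cell(0,0) a: {T3}  orig:{}
  cell(1,1) b: {T0}  orig:{}
  cell(2,2) d: {T1}  orig:{}
  cell(3,3) d: {T1}  orig:{}
  cell(0,1) ab: ∅
  cell(1,2) bd: {S}
  cell(2,3) dd: {X4}  orig:{}
  cell(0,2) abd: ∅
  cell(1,3) bdd: {A}
  cell(0,3) abdd: {S}

S ∈ T[0,3] ⇒ YES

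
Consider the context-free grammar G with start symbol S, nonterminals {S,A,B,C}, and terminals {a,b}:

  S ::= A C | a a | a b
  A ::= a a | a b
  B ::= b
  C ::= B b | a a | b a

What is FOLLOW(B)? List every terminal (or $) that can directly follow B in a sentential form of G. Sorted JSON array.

FIRST iteration:
[1]
  A via A→a a: +{a}
  B via B→b: +{b}
  C via C→B b: +{b}
  C via C→a a: +{a}
  S via S→A C: +{a}
  FIRST[S]={a}  FIRST[A]={a}  FIRST[B]={b}  FIRST[C]={a,b}
[2] (stable)
  FIRST[S]={a}  FIRST[A]={a}  FIRST[B]={b}  FIRST[C]={a,b}

FOLLOW sets:
initialize: $ ∈ FOLLOW(S)
iter 1:
  C→B b: FOLLOW(B) ⊇ FIRST(b) = {b}; new: +{b}
  S→A C: FOLLOW(A) ⊇ FIRST(C) = {a,b}; new: +{a,b}
  S→A C: FOLLOW(C) ⊇ FOLLOW(S) ⊇ {$}; new: +{$}
  S: {$}  A: {a,b}  B: {b}  C: {$}
iter 2: done
  S: {$}  A: {a,b}  B: {b}  C: {$}

FOLLOW(B) = ["b"]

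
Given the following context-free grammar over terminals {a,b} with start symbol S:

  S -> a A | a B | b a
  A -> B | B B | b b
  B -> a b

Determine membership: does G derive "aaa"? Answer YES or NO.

CNF form of G:
  S -> T0 A | T0 B | T1 T0
  A -> B B | T0 T1 | T1 T1
  B -> T0 T1
  T0 -> a
  T1 -> b

CYK table (by increasing span):
  [0..0]={T0}  "a"  orig:{}
  [1..1]={T0}  "a"  orig:{}
  [2..2]={T0}  "a"  orig:{}
  [0..1]=∅  "aa"
  [1..2]=∅  "aa"
  [0..2]=∅  "aaa"

S ∉ T[0,2] ⇒ NO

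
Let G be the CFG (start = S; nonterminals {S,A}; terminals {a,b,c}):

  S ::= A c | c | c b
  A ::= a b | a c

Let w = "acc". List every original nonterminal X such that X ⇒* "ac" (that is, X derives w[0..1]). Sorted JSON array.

Convert to CNF:
  S -> A T2 | T2 T1 | c
  A -> T0 T1 | T0 T2
  T0 -> a
  T1 -> b
  T2 -> c

CYK fill (cells [i..j] with 0 ≤ i ≤ j ≤ 1 only):
  cell(0,0) a: {T0}  orig:{}
  cell(1,1) c: {S,T2}  orig:{S}
  cell(0,1) ac: {A}

Original NTs in T[0,1] deriving "ac": ["A"]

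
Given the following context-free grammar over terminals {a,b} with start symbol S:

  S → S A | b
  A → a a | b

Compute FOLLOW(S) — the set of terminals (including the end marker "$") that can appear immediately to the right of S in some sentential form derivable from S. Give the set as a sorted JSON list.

FIRST iteration:
[1]
  A via A→a a: +{a}
  A via A→b: +{b}
  S via S→b: +{b}
  FIRST(S)={b}  FIRST(A)={a,b}
[2] — fixpoint
  FIRST(S)={b}  FIRST(A)={a,b}

FOLLOW iteration:
seed FOLLOW(S) with $
pass 1:
  S→S A: FOLLOW(S) ⊇ FIRST(A) = {a,b}; new: +{a,b}
  S→S A: FOLLOW(A) ⊇ FOLLOW(S) ⊇ {$,a,b}; new: +{$,a,b}
  FOLLOW(S)={$,a,b}  FOLLOW(A)={$,a,b}
pass 2: — fixpoint
  FOLLOW(S)={$,a,b}  FOLLOW(A)={$,a,b}

FOLLOW(S) = ["$", "a", "b"]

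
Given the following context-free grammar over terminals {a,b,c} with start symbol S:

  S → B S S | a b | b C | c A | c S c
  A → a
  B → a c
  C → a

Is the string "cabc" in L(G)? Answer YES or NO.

CNF form of G:
  S -> B X3 | T0 T2 | T1 A | T1 X4 | T2 C
  A -> a
  B -> T0 T1
  C -> a
  T0 -> a
  T1 -> c
  T2 -> b
  X3 -> S S
  X4 -> S T1

CYK fill:
  T[0,0] 'c' = {T1}  orig:{}
  T[1,1] 'a' = {A,C,T0}  orig:{A,C}
  T[2,2] 'b' = {T2}  orig:{}
  T[3,3] 'c' = {T1}  orig:{}
  T[0,1] 'ca' = {S}
  T[1,2] 'ab' = {S}
  T[2,3] 'bc' = ∅
  T[0,2] 'cab' = ∅
  T[1,3] 'abc' = {X4}  orig:{}
  T[0,3] 'cabc' = {S}

S ∈ T[0,3] ⇒ YES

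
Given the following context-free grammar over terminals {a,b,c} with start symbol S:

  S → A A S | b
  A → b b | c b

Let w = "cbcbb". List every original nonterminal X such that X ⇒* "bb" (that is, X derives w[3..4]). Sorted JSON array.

CNF form of G:
  S -> A X2 | b
  A -> T0 T0 | T1 T0
  T0 -> b
  T1 -> c
  X2 -> A S

Fill CYK table bottom-up — only the sub-triangle for w[3..4]:
  T[3,3] 'b' = {S,T0}  orig:{S}
  T[4,4] 'b' = {S,T0}  orig:{S}
  T[3,4] 'bb' = {A}

Original NTs in T[3,4] deriving "bb": ["A"]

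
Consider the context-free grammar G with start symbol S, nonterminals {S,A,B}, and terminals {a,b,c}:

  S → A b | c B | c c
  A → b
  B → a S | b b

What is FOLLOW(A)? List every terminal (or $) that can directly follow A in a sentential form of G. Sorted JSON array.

Compute FIRST by fixpoint:
iter 1:
  A via A→b: +{b}
  B via B→a S: +{a}
  B via B→b b: +{b}
  S via S→A b: +{b}
  S via S→c B: +{c}
  FIRST[S]={b,c}  FIRST[A]={b}  FIRST[B]={a,b}
iter 2: (no change)
  FIRST[S]={b,c}  FIRST[A]={b}  FIRST[B]={a,b}

FOLLOW iteration:
seed FOLLOW(S) with $
pass 1:
  S→A b: FOLLOW(A) ⊇ FIRST(b) = {b}; new: +{b}
  S→c B: FOLLOW(B) ⊇ FOLLOW(S) ⊇ {$}; new: +{$}
  FOLLOW[S]={$}  FOLLOW[A]={b}  FOLLOW[B]={$}
pass 2: (stable)
  FOLLOW[S]={$}  FOLLOW[A]={b}  FOLLOW[B]={$}

FOLLOW(A) = ["b"]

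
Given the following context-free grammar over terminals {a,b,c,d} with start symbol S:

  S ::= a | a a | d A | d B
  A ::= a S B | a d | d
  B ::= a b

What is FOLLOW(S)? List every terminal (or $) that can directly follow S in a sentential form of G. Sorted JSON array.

FIRST iteration:
pass 1:
  A via A→a S B: +{a}
  A via A→d: +{d}
  B via B→a b: +{a}
  S via S→a: +{a}
  S via S→d A: +{d}
  FIRST[S]={a,d}  FIRST[A]={a,d}  FIRST[B]={a}
pass 2: (stable)
  FIRST[S]={a,d}  FIRST[A]={a,d}  FIRST[B]={a}

Compute FOLLOW by fixpoint:
FOLLOW(S) := {$}
[1]
  A→a S B: FOLLOW(S) ⊇ FIRST(B) = {a}; new: +{a}
  S→d A: FOLLOW(A) ⊇ FOLLOW(S) ⊇ {$,a}; new: +{$,a}
  S→d B: FOLLOW(B) ⊇ FOLLOW(S) ⊇ {$,a}; new: +{$,a}
  S: {$,a}  A: {$,a}  B: {$,a}
[2] (stable)
  S: {$,a}  A: {$,a}  B: {$,a}

FOLLOW(S) = ["$", "a"]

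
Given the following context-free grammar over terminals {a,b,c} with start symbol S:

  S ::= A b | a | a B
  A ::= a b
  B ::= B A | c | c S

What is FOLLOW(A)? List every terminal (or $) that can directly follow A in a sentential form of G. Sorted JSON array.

FIRST iteration:
iter 1:
  A via A→a b: +{a}
  B via B→c: +{c}
  S via S→A b: +{a}
  FIRST(S)={a}  FIRST(A)={a}  FIRST(B)={c}
iter 2: (no change)
  FIRST(S)={a}  FIRST(A)={a}  FIRST(B)={c}

Compute FOLLOW by fixpoint:
FOLLOW(S) := {$}
[1]
  B→B A: FOLLOW(B) ⊇ FIRST(A) = {a}; new: +{a}
  B→B A: FOLLOW(A) ⊇ FOLLOW(B) ⊇ {a}; new: +{a}
  B→c S: FOLLOW(S) ⊇ FOLLOW(B) ⊇ {a}; new: +{a}
  S→A b: FOLLOW(A) ⊇ FIRST(b) = {b}; new: +{b}
  S→a B: FOLLOW(B) ⊇ FOLLOW(S) ⊇ {$,a}; new: +{$}
  FOLLOW(S)={$,a}  FOLLOW(A)={a,b}  FOLLOW(B)={$,a}
[2]
  B→B A: FOLLOW(A) ⊇ FOLLOW(B) ⊇ {$,a}; new: +{$}
  FOLLOW(S)={$,a}  FOLLOW(A)={$,a,b}  FOLLOW(B)={$,a}
[3] (no change)
  FOLLOW(S)={$,a}  FOLLOW(A)={$,a,b}  FOLLOW(B)={$,a}

FOLLOW(A) = ["$", "a", "b"]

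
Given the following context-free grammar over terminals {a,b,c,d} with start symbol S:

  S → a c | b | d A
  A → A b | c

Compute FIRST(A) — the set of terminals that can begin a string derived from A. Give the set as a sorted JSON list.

FIRST sets, iterate to fixpoint:
iter 1:
  A via A→c: +{c}
  S via S→a c: +{a}
  S via S→b: +{b}
  S via S→d A: +{d}
  S: {a,b,d}  A: {c}
iter 2: (no change)
  S: {a,b,d}  A: {c}

FIRST(A) = ["c"]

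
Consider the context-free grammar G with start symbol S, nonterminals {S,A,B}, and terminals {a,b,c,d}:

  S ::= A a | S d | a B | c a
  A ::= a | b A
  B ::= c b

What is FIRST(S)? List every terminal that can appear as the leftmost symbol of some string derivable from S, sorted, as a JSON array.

FIRST sets, iterate to fixpoint:
iter 1:
  A via A→a: +{a}
  A via A→b A: +{b}
  B via B→c b: +{c}
  S via S→A a: +{a,b}
  S via S→c a: +{c}
  S: {a,b,c}  A: {a,b}  B: {c}
iter 2: done
  S: {a,b,c}  A: {a,b}  B: {c}

FIRST(S) = ["a", "b", "c"]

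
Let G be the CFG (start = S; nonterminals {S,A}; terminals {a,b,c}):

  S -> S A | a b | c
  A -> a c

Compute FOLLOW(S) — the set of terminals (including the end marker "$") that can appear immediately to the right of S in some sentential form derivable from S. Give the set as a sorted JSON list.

FIRST sets, iterate to fixpoint:
[1]
  A via A→a c: +{a}
  S via S→a b: +{a}
  S via S→c: +{c}
  S: {a,c}  A: {a}
[2] — fixpoint
  S: {a,c}  A: {a}

FOLLOW iteration:
FOLLOW(S) := {$}
round 1:
  S→S A: FOLLOW(S) ⊇ FIRST(A) = {a}; new: +{a}
  S→S A: FOLLOW(A) ⊇ FOLLOW(S) ⊇ {$,a}; new: +{$,a}
  FOLLOW[S]={$,a}  FOLLOW[A]={$,a}
round 2: (stable)
  FOLLOW[S]={$,a}  FOLLOW[A]={$,a}

FOLLOW(S) = ["$", "a"]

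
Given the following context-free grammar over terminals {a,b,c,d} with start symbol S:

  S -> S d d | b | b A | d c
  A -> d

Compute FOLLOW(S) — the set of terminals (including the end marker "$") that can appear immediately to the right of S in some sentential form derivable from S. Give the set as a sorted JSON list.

FIRST sets, iterate to fixpoint:
round 1:
  A via A→d: +{d}
  S via S→b: +{b}
  S via S→d c: +{d}
  FIRST(S)={b,d}  FIRST(A)={d}
round 2: — fixpoint
  FIRST(S)={b,d}  FIRST(A)={d}

FOLLOW sets:
FOLLOW(S) := {$}
[1]
  S→S d d: FOLLOW(S) ⊇ FIRST(d) = {d}; new: +{d}
  S→b A: FOLLOW(A) ⊇ FOLLOW(S) ⊇ {$,d}; new: +{$,d}
  FOLLOW(S)={$,d}  FOLLOW(A)={$,d}
[2] (stable)
  FOLLOW(S)={$,d}  FOLLOW(A)={$,d}

FOLLOW(S) = ["$", "d"]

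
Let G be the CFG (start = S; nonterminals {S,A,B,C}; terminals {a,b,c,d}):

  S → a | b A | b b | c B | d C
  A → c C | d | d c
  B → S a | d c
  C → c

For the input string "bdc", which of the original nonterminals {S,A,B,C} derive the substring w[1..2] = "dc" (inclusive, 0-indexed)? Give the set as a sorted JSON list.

CNF form of G:
  S -> T0 B | T1 C | T3 A | T3 T3 | a
  A -> T0 C | T1 T0 | d
  B -> S T2 | T1 T0
  C -> c
  T0 -> c
  T1 -> d
  T2 -> a
  T3 -> b

CYK table (by increasing span) — only the sub-triangle for w[1..2]:
  T[1,1] 'd' = {A,T1}  orig:{A}
  T[2,2] 'c' = {C,T0}  orig:{C}
  T[1,2] 'dc' = {A,B,S}

Original NTs in T[1,2] deriving "dc": ["A", "B", "S"]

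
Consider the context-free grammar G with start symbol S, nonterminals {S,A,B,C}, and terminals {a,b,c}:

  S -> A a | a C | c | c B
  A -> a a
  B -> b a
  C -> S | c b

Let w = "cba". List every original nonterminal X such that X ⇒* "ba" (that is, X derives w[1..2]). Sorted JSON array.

CNF form of G:
  S -> A T0 | T0 C | T2 B | c
  A -> T0 T0
  B -> T1 T0
  C -> A T0 | T0 C | T2 B | T2 T1 | c
  T0 -> a
  T1 -> b
  T2 -> c

CYK fill, restricted to cells inside w[1..2]:
  cell(1,1) b: {T1}  orig:{}
  cell(2,2) a: {T0}  orig:{}
  cell(1,2) ba: {B}

Original NTs in T[1,2] deriving "ba": ["B"]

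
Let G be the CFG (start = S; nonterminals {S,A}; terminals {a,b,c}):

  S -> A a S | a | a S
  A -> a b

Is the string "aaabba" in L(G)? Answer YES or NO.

CNF form of G:
  S -> A X2 | T0 S | a
  A -> T0 T1
  T0 -> a
  T1 -> b
  X2 -> T0 S

CYK fill:
  cell(0,0) a: {S,T0}  orig:{S}
  cell(1,1) a: {S,T0}  orig:{S}
  cell(2,2) a: {S,T0}  orig:{S}
  cell(3,3) b: {T1}  orig:{}
  cell(4,4) b: {T1}  orig:{}
  cell(5,5) a: {S,T0}  orig:{S}
  cell(0,1) aa: {S,X2}  orig:{S}
  cell(1,2) aa: {S,X2}  orig:{S}
  cell(2,3) ab: {A}
  cell(3,4) bb: ∅
  cell(4,5) ba: ∅
  cell(0,2) aaa: {S,X2}  orig:{S}
  cell(1,3) aab: ∅
  cell(2,4) abb: ∅
  cell(3,5) bba: ∅
  cell(0,3) aaab: ∅
  cell(1,4) aabb: ∅
  cell(2,5) abba: ∅
  cell(0,4) aaabb: ∅
  cell(1,5) aabba: ∅
  cell(0,5) aaabba: ∅

S ∉ T[0,5] ⇒ NO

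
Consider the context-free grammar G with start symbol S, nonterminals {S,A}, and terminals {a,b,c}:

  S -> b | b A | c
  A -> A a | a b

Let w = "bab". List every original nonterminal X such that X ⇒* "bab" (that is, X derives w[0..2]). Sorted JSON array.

Convert to CNF:
  S -> T1 A | b | c
  A -> A T0 | T0 T1
  T0 -> a
  T1 -> b

CYK fill — only the sub-triangle for w[0..2]:
  cell(0,0) b: {S,T1}  orig:{S}
  cell(1,1) a: {T0}  orig:{}
  cell(2,2) b: {S,T1}  orig:{S}
  cell(0,1) ba: ∅
  cell(1,2) ab: {A}
  cell(0,2) bab: {S}

Original NTs in T[0,2] deriving "bab": ["S"]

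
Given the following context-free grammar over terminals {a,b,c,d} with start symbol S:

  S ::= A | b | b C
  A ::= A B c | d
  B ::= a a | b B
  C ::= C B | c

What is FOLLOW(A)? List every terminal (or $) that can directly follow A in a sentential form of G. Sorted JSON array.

FIRST iteration:
round 1:
  A via A→d: +{d}
  B via B→a a: +{a}
  B via B→b B: +{b}
  C via C→c: +{c}
  S via S→A: +{d}
  S via S→b: +{b}
  FIRST(S)={b,d}  FIRST(A)={d}  FIRST(B)={a,b}  FIRST(C)={c}
round 2: done
  FIRST(S)={b,d}  FIRST(A)={d}  FIRST(B)={a,b}  FIRST(C)={c}

Compute FOLLOW by fixpoint:
seed FOLLOW(S) with $
pass 1:
  A→A B c: FOLLOW(A) ⊇ FIRST(B) = {a,b}; new: +{a,b}
  A→A B c: FOLLOW(B) ⊇ FIRST(c) = {c}; new: +{c}
  C→C B: FOLLOW(C) ⊇ FIRST(B) = {a,b}; new: +{a,b}
  C→C B: FOLLOW(B) ⊇ FOLLOW(C) ⊇ {a,b}; new: +{a,b}
  S→A: FOLLOW(A) ⊇ FOLLOW(S) ⊇ {$}; new: +{$}
  S→b C: FOLLOW(C) ⊇ FOLLOW(S) ⊇ {$}; new: +{$}
  FOLLOW[S]={$}  FOLLOW[A]={$,a,b}  FOLLOW[B]={a,b,c}  FOLLOW[C]={$,a,b}
pass 2:
  C→C B: FOLLOW(B) ⊇ FOLLOW(C) ⊇ {$,a,b}; new: +{$}
  FOLLOW[S]={$}  FOLLOW[A]={$,a,b}  FOLLOW[B]={$,a,b,c}  FOLLOW[C]={$,a,b}
pass 3: done
  FOLLOW[S]={$}  FOLLOW[A]={$,a,b}  FOLLOW[B]={$,a,b,c}  FOLLOW[C]={$,a,b}

FOLLOW(A) = ["$", "a", "b"]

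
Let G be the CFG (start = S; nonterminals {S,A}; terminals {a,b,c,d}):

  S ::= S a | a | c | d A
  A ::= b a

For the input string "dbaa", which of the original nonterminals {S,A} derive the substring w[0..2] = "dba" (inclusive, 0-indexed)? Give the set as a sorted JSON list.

CNF form of G:
  S -> S T1 | T2 A | a | c
  A -> T0 T1
  T0 -> b
  T1 -> a
  T2 -> d

CYK table (by increasing span) (cells [i..j] with 0 ≤ i ≤ j ≤ 2 only):
  T[0,0] 'd' = {T2}  orig:{}
  T[1,1] 'b' = {T0}  orig:{}
  T[2,2] 'a' = {S,T1}  orig:{S}
  T[0,1] 'db' = ∅
  T[1,2] 'ba' = {A}
  T[0,2] 'dba' = {S}

Original NTs in T[0,2] deriving "dba": ["S"]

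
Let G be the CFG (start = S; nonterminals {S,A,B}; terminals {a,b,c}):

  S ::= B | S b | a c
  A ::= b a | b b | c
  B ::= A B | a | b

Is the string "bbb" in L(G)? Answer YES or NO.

CNF form of G:
  S -> A B | S T0 | T1 T2 | a | b
  A -> T0 T0 | T0 T1 | c
  B -> A B | a | b
  T0 -> b
  T1 -> a
  T2 -> c

Fill CYK table bottom-up:
  [0..0]={B,S,T0}  "b"  orig:{B,S}
  [1..1]={B,S,T0}  "b"  orig:{B,S}
  [2..2]={B,S,T0}  "b"  orig:{B,S}
  [0..1]={A,S}  "bb"
  [1..2]={A,S}  "bb"
  [0..2]={B,S}  "bbb"

S ∈ T[0,2] ⇒ YES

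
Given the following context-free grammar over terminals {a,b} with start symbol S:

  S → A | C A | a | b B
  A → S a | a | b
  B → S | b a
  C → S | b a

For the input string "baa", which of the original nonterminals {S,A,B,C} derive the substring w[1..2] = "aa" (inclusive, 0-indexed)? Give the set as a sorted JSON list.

Convert to CNF:
  S -> C A | S T0 | T1 B | a | b
  A -> S T0 | a | b
  B -> C A | S T0 | T1 B | T1 T0 | a | b
  C -> C A | S T0 | T1 B | T1 T0 | a | b
  T0 -> a
  T1 -> b

Fill CYK table bottom-up — only the sub-triangle for w[1..2]:
  T[1,1] 'a' = {A,B,C,S,T0}  orig:{A,B,C,S}
  T[2,2] 'a' = {A,B,C,S,T0}  orig:{A,B,C,S}
  T[1,2] 'aa' = {A,B,C,S}

Original NTs in T[1,2] deriving "aa": ["A", "B", "C", "S"]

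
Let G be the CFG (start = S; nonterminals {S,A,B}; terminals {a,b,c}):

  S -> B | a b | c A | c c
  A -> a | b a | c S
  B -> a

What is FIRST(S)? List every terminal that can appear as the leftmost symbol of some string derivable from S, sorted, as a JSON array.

FIRST sets, iterate to fixpoint:
pass 1:
  A via A→a: +{a}
  A via A→b a: +{b}
  A via A→c S: +{c}
  B via B→a: +{a}
  S via S→B: +{a}
  S via S→c A: +{c}
  FIRST[S]={a,c}  FIRST[A]={a,b,c}  FIRST[B]={a}
pass 2: (stable)
  FIRST[S]={a,c}  FIRST[A]={a,b,c}  FIRST[B]={a}

FIRST(S) = ["a", "c"]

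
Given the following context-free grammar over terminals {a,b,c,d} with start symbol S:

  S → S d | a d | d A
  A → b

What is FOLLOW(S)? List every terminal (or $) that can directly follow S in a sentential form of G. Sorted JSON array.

FIRST sets, iterate to fixpoint:
pass 1:
  A via A→b: +{b}
  S via S→a d: +{a}
  S via S→d A: +{d}
  FIRST(S)={a,d}  FIRST(A)={b}
pass 2: — fixpoint
  FIRST(S)={a,d}  FIRST(A)={b}

FOLLOW iteration:
FOLLOW(S) := {$}
pass 1:
  S→S d: FOLLOW(S) ⊇ FIRST(d) = {d}; new: +{d}
  S→d A: FOLLOW(A) ⊇ FOLLOW(S) ⊇ {$,d}; new: +{$,d}
  S: {$,d}  A: {$,d}
pass 2: (stable)
  S: {$,d}  A: {$,d}

FOLLOW(S) = ["$", "d"]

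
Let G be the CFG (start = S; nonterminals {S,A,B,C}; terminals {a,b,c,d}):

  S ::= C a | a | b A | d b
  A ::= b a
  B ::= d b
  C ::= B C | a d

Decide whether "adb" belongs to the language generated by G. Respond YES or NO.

CNF form of G:
  S -> C T1 | T0 A | T2 T0 | a
  A -> T0 T1
  B -> T2 T0
  C -> B C | T1 T2
  T0 -> b
  T1 -> a
  T2 -> d

Fill CYK table bottom-up:
  cell(0,0) a: {S,T1}  orig:{S}
  cell(1,1) d: {T2}  orig:{}
  cell(2,2) b: {T0}  orig:{}
  cell(0,1) ad: {C}
  cell(1,2) db: {B,S}
  cell(0,2) adb: ∅

S ∉ T[0,2] ⇒ NO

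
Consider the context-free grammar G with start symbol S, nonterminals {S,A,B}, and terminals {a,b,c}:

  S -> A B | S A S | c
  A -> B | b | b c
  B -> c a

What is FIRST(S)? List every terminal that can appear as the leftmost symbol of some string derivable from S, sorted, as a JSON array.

Compute FIRST by fixpoint:
iter 1:
  A via A→b: +{b}
  B via B→c a: +{c}
  S via S→A B: +{b}
  S via S→c: +{c}
  S: {b,c}  A: {b}  B: {c}
iter 2:
  A via A→B: +{c}
  S: {b,c}  A: {b,c}  B: {c}
iter 3: (no change)
  S: {b,c}  A: {b,c}  B: {c}

FIRST(S) = ["b", "c"]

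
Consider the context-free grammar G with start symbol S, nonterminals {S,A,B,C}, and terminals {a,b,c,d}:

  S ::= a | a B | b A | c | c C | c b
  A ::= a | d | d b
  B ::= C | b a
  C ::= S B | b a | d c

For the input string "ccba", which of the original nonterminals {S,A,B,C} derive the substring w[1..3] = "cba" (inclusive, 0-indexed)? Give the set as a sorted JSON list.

Convert to CNF:
  S -> T1 A | T2 B | T3 C | T3 T1 | a | c
  A -> T0 T1 | a | d
  B -> S B | T0 T3 | T1 T2
  C -> S B | T0 T3 | T1 T2
  T0 -> d
  T1 -> b
  T2 -> a
  T3 -> c

CYK fill, restricted to cells inside w[1..3]:
  cell(1,1) c: {S,T3}  orig:{S}
  cell(2,2) b: {T1}  orig:{}
  cell(3,3) a: {A,S,T2}  orig:{A,S}
  cell(1,2) cb: {S}
  cell(2,3) ba: {B,C,S}
  cell(1,3) cba: {B,C,S}

Original NTs in T[1,3] deriving "cba": ["B", "C", "S"]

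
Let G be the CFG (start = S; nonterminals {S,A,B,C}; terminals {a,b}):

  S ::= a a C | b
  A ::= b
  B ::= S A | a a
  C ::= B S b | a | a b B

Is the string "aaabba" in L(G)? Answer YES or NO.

CNF form of G:
  S -> T0 X4 | b
  A -> b
  B -> S A | T0 T0
  C -> B X2 | T0 X3 | a
  T0 -> a
  T1 -> b
  X2 -> S T1
  X3 -> T1 B
  X4 -> T0 C

Fill CYK table bottom-up:
  cell(0,0) a: {C,T0}  orig:{C}
  cell(1,1) a: {C,T0}  orig:{C}
  cell(2,2) a: {C,T0}  orig:{C}
  cell(3,3) b: {A,S,T1}  orig:{A,S}
  cell(4,4) b: {A,S,T1}  orig:{A,S}
  cell(5,5) a: {C,T0}  orig:{C}
  cell(0,1) aa: {B,X4}  orig:{B}
  cell(1,2) aa: {B,X4}  orig:{B}
  cell(2,3) ab: ∅
  cell(3,4) bb: {B,X2}  orig:{B}
  cell(4,5) ba: ∅
  cell(0,2) aaa: {S}
  cell(1,3) aab: ∅
  cell(2,4) abb: ∅
  cell(3,5) bba: ∅
  cell(0,3) aaab: {B,X2}  orig:{B}
  cell(1,4) aabb: {C}
  cell(2,5) abba: ∅
  cell(0,4) aaabb: {X4}  orig:{}
  cell(1,5) aabba: ∅
  cell(0,5) aaabba: ∅

S ∉ T[0,5] ⇒ NO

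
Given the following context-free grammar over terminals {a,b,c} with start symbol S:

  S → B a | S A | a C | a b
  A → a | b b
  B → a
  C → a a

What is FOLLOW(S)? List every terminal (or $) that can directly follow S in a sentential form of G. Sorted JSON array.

FIRST sets, iterate to fixpoint:
pass 1:
  A via A→a: +{a}
  A via A→b b: +{b}
  B via B→a: +{a}
  C via C→a a: +{a}
  S via S→B a: +{a}
  FIRST(S)={a}  FIRST(A)={a,b}  FIRST(B)={a}  FIRST(C)={a}
pass 2: done
  FIRST(S)={a}  FIRST(A)={a,b}  FIRST(B)={a}  FIRST(C)={a}

FOLLOW sets:
seed FOLLOW(S) with $
[1]
  S→B a: FOLLOW(B) ⊇ FIRST(a) = {a}; new: +{a}
  S→S A: FOLLOW(S) ⊇ FIRST(A) = {a,b}; new: +{a,b}
  S→S A: FOLLOW(A) ⊇ FOLLOW(S) ⊇ {$,a,b}; new: +{$,a,b}
  S→a C: FOLLOW(C) ⊇ FOLLOW(S) ⊇ {$,a,b}; new: +{$,a,b}
  FOLLOW[S]={$,a,b}  FOLLOW[A]={$,a,b}  FOLLOW[B]={a}  FOLLOW[C]={$,a,b}
[2] done
  FOLLOW[S]={$,a,b}  FOLLOW[A]={$,a,b}  FOLLOW[B]={a}  FOLLOW[C]={$,a,b}

FOLLOW(S) = ["$", "a", "b"]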